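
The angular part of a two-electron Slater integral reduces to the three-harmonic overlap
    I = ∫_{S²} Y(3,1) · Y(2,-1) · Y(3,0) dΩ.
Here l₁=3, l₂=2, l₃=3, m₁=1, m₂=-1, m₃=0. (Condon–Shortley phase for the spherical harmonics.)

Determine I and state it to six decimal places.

-0.059471

Checks pass: Σm=0; 8 even; l₃=3∈[1,5].
(2·3+1)(2·2+1)(2·3+1) = 245
Δ: 2! 4! 2! / 9! → 1/3780
sum: t=0:+1/24 t=1:−1/4 t=2:+1/24 = -1/6
3j²(3 2 3; 0 0 0) = Δ·Π!·Σ² = 4/105  (sign +1)
sum: t=0:+1/8 t=1:−1/12 = 1/24
3j²(3 2 3; 1 -1 0) = Δ·Π!·Σ² = 1/210  (sign -1)
combine: 4πI² = 245·4/105·1/210 = 2/45
take √, sign -1: I = -0.05947080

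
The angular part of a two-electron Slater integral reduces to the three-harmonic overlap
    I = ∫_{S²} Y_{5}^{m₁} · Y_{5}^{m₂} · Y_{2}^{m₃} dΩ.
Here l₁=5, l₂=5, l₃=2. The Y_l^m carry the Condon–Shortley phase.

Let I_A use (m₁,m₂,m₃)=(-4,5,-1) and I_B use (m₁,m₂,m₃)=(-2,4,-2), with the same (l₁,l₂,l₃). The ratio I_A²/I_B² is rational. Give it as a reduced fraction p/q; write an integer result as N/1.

15/8

Same 5,5,2: normalisation and zero-m 3j drop out of the ratio.
A: Δ: 8! 2! 2! / 13! → 1/38610; sum: t=8:+1/80640 = 1/80640; 3j²(5 5 2; -4 5 -1) = Δ·Π!·Σ² = 9/286  (sign -1)
B: Δ: 8! 2! 2! / 13! → 1/38610; sum: t=7:−1/20160 = -1/20160; 3j²(5 5 2; -2 4 -2) = Δ·Π!·Σ² = 12/715  (sign -1)
I_A²/I_B² = (9/286)/(12/715) = 15/8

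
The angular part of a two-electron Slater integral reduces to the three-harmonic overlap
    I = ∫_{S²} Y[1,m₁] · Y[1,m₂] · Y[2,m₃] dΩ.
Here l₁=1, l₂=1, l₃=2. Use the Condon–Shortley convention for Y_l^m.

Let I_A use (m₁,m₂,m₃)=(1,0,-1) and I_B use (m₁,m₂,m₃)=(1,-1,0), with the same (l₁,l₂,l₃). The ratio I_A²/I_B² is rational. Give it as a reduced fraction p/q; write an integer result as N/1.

3/1

l's match ⇒ only the (l;m) 3-j factors differ between A and B.
A: triangle coeff Δ(1,1,2) = 1/30; Σ_t [0,0]: t=0:+1/2 = 1/2; (3j)²=1/10 [(1 1 2; 1 0 -1)], sign=-1
B: triangle coeff Δ(1,1,2) = 1/30; Σ_t [0,0]: t=0:+1/4 = 1/4; (3j)²=1/30 [(1 1 2; 1 -1 0)], sign=+1
I_A²/I_B² = (1/10)/(1/30) = 3/1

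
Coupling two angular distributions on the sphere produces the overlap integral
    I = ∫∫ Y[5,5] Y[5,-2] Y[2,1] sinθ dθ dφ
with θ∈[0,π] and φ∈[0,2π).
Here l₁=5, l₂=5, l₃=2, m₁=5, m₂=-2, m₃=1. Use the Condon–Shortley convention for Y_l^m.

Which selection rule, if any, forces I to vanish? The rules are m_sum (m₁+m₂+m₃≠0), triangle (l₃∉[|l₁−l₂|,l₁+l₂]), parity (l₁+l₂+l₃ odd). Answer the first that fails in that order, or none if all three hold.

m₁+m₂+m₃ = 5 − 2 + 1 = 4  ✗
triangle: |5−5|=0 ≤ l₃=2 ≤ 5+5=10
parity: l₁+l₂+l₃ = 12 is even

m_sum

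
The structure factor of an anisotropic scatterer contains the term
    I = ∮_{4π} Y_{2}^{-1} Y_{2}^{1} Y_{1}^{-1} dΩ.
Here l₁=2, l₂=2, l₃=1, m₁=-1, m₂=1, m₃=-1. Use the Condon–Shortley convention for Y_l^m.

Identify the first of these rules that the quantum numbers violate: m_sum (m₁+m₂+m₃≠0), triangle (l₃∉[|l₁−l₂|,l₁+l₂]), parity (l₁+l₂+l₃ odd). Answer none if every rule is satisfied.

m_sum

m₁+m₂+m₃ = -1 + 1 − 1 = -1  ✗
triangle: |2−2|=0 ≤ l₃=1 ≤ 2+2=4
parity: l₁+l₂+l₃ = 5 is odd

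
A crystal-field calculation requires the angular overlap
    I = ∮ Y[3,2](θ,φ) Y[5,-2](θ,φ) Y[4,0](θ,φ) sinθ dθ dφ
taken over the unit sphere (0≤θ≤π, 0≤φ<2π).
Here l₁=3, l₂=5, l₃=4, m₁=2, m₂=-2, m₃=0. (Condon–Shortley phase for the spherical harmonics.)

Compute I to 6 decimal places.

-0.065427

m-sum 0 ✓  L=12 even ✓  2≤4≤8 ✓
Π(2lᵢ+1) = 7×11×9 = 693
triangle coeff Δ(3,5,4) = 1/180180
Σ_t [1,3]: t=1:−1/576 t=2:+1/144 t=3:−1/576 = 1/288
(3j)²=20/1001 [(3 5 4; 0 0 0)], sign=+1
Σ_t [0,1]: t=0:+1/864 t=1:−1/576 = -1/1728
(3j)²=5/1287 [(3 5 4; 2 -2 0)], sign=-1
⇒ 4πI² = 100/1859
I = (-1)√(100/1859/(4π)) = -0.06542675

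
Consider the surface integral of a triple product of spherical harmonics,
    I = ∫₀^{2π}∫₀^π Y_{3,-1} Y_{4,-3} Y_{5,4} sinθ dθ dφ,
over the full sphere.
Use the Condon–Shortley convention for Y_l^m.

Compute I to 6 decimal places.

Checks pass: Σm=0; 12 even; l₃=5∈[1,7].
(2·3+1)(2·4+1)(2·5+1) = 693
Δ: 2! 4! 6! / 13! → 1/180180
sum: t=0:+1/576 t=1:−1/144 t=2:+1/576 = -1/288
3j²(3 4 5; 0 0 0) = Δ·Π!·Σ² = 20/1001  (sign +1)
sum: t=0:+1/5760 t=1:−1/4320 = -1/17280
3j²(3 4 5; -1 -3 4) = Δ·Π!·Σ² = 7/4290  (sign +1)
combine: 4πI² = 693·20/1001·7/4290 = 42/1859
take √, sign +1: I = 0.04240138

0.042401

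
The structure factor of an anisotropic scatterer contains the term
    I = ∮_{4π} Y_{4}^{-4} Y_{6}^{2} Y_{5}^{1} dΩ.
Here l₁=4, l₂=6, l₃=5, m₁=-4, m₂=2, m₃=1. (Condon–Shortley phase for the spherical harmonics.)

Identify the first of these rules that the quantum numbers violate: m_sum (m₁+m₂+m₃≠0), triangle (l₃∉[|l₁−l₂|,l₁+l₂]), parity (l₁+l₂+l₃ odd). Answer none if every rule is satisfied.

azimuthal sum: -4 + 2 + 1 = -1  ✗
2 ≤ 5 ≤ 10 (triangle on l)
L = 4 + 6 + 5 = 15 (odd)

m_sum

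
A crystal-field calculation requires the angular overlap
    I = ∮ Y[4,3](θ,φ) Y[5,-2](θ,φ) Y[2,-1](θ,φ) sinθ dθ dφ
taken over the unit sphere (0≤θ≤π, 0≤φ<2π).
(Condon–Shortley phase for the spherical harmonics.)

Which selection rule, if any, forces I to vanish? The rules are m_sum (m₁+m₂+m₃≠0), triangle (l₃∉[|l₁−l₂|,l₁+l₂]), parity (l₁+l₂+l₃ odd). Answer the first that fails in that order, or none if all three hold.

parity

azimuthal sum: 3 − 2 − 1 = 0  ✓
1 ≤ 2 ≤ 9 (triangle on l)  ✓
L = 4 + 5 + 2 = 11 (odd)  ✗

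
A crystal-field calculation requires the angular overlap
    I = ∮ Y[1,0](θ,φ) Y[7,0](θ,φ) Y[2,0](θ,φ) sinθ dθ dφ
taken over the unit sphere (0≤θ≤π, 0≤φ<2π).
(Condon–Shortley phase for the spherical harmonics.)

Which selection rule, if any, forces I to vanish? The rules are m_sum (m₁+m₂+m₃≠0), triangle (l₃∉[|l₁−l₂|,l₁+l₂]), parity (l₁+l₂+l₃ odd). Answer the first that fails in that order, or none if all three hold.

Σmᵢ = 0  ✓
l₃∈[|l₁−l₂|,l₁+l₂]=[6,8], have l₃=2  ✗
Σlᵢ = 10 ⇒ even

triangle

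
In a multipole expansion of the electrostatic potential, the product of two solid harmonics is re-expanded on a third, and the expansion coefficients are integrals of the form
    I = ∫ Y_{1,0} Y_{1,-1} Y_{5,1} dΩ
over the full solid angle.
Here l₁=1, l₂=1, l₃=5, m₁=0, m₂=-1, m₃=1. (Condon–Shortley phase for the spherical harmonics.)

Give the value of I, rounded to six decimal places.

0.000000

|1−1|≤5≤1+1 violated ⇒ I = 0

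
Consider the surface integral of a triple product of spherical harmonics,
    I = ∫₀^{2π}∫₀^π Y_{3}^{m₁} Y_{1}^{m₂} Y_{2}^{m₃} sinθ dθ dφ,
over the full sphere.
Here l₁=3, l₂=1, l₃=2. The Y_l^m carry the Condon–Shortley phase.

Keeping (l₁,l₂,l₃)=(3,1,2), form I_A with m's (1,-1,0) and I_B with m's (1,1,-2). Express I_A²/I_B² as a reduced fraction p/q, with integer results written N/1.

6/1

Same 3,1,2: normalisation and zero-m 3j drop out of the ratio.
A: Δ: 2! 4! 0! / 7! → 1/105; sum: t=0:+1/8 = 1/8; 3j²(3 1 2; 1 -1 0) = Δ·Π!·Σ² = 2/35  (sign +1)
B: Δ: 2! 4! 0! / 7! → 1/105; sum: t=2:+1/48 = 1/48; 3j²(3 1 2; 1 1 -2) = Δ·Π!·Σ² = 1/105  (sign +1)
I_A²/I_B² = (2/35)/(1/105) = 6/1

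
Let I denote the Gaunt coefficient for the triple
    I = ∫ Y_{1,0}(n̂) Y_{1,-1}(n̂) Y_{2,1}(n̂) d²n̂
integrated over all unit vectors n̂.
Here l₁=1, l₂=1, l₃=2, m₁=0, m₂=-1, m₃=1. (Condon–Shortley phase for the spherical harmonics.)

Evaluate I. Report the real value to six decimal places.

-0.218510

Checks pass: Σm=0; 4 even; l₃=2∈[0,2].
(2·1+1)(2·1+1)(2·2+1) = 45
Δ: 0! 2! 2! / 5! → 1/30
sum: t=0:+1/1 = 1/1
3j²(1 1 2; 0 0 0) = Δ·Π!·Σ² = 2/15  (sign +1)
sum: t=0:+1/2 = 1/2
3j²(1 1 2; 0 -1 1) = Δ·Π!·Σ² = 1/10  (sign -1)
combine: 4πI² = 45·2/15·1/10 = 3/5
take √, sign -1: I = -0.21850969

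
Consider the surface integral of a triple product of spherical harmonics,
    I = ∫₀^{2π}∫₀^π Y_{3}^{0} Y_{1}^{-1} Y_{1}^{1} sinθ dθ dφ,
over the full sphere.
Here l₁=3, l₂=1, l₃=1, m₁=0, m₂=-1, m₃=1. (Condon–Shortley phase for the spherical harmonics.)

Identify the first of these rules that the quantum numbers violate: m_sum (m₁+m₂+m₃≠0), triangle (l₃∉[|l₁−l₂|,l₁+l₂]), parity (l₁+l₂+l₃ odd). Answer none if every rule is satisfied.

triangle

m₁+m₂+m₃ = 0 − 1 + 1 = 0  ✓
triangle: |3−1|=2 ≤ l₃=1 ≤ 3+1=4  ✗
parity: l₁+l₂+l₃ = 5 is odd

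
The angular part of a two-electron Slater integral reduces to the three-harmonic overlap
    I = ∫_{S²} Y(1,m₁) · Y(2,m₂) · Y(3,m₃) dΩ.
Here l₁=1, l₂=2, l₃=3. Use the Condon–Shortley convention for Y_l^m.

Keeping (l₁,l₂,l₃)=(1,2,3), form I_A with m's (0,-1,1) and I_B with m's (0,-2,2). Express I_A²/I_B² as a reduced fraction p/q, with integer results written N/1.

Same 1,2,3: normalisation and zero-m 3j drop out of the ratio.
A: Δ: 0! 2! 4! / 7! → 1/105; sum: t=0:+1/6 = 1/6; 3j²(1 2 3; 0 -1 1) = Δ·Π!·Σ² = 8/105  (sign +1)
B: Δ: 0! 2! 4! / 7! → 1/105; sum: t=0:+1/24 = 1/24; 3j²(1 2 3; 0 -2 2) = Δ·Π!·Σ² = 1/21  (sign -1)
I_A²/I_B² = (8/105)/(1/21) = 8/5

8/5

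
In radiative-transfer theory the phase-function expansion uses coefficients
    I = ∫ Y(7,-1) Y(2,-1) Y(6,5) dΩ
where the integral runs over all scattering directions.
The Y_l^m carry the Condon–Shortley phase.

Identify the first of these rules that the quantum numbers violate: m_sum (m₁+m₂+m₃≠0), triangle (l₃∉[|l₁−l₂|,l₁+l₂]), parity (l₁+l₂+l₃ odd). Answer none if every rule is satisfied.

m_sum

azimuthal sum: -1 − 1 + 5 = 3  ✗
5 ≤ 6 ≤ 9 (triangle on l)
L = 7 + 2 + 6 = 15 (odd)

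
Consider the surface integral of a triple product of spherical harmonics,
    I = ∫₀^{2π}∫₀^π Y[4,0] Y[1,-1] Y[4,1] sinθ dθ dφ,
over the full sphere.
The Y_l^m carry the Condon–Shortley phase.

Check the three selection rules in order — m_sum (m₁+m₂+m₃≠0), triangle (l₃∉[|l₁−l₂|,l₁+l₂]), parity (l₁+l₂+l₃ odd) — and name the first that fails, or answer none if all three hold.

parity

m₁+m₂+m₃ = 0 − 1 + 1 = 0  ✓
triangle: |4−1|=3 ≤ l₃=4 ≤ 4+1=5  ✓
parity: l₁+l₂+l₃ = 9 is odd  ✗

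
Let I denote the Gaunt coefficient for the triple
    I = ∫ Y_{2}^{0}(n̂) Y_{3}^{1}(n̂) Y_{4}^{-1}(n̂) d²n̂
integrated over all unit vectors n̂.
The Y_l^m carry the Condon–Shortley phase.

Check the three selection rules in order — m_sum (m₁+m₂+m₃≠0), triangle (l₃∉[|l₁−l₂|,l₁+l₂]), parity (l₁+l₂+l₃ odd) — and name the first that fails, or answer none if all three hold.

parity

Σmᵢ = 0  ✓
l₃∈[|l₁−l₂|,l₁+l₂]=[1,5], have l₃=4  ✓
Σlᵢ = 9 ⇒ odd  ✗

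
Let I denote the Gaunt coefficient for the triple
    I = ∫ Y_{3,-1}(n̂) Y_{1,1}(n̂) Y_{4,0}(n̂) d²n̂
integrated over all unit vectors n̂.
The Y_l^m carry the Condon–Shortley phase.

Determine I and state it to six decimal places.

m-sum 0 ✓  L=8 even ✓  2≤4≤4 ✓
Π(2lᵢ+1) = 7×3×9 = 189
triangle coeff Δ(3,1,4) = 1/252
Σ_t [0,0]: t=0:+1/36 = 1/36
(3j)²=4/63 [(3 1 4; 0 0 0)], sign=+1
Σ_t [0,0]: t=0:+1/96 = 1/96
(3j)²=1/42 [(3 1 4; -1 1 0)], sign=+1
⇒ 4πI² = 2/7
I = (+1)√(2/7/(4π)) = 0.15078601

0.150786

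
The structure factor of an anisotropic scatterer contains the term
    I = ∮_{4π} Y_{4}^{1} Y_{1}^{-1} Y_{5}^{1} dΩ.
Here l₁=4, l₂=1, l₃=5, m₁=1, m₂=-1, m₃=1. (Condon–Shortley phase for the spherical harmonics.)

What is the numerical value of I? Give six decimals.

0.000000

1 − 1 + 1 = 1 ≠ 0: azimuthal integral kills it; I = 0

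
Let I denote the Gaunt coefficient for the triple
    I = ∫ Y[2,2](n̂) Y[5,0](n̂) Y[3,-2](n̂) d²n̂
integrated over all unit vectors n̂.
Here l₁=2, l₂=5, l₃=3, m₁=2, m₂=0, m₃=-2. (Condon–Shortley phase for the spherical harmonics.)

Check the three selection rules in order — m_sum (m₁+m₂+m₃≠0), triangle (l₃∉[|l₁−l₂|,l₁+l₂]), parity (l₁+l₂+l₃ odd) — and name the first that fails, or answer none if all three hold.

m₁+m₂+m₃ = 2 + 0 − 2 = 0  ✓
triangle: |2−5|=3 ≤ l₃=3 ≤ 2+5=7  ✓
parity: l₁+l₂+l₃ = 10 is even  ✓

none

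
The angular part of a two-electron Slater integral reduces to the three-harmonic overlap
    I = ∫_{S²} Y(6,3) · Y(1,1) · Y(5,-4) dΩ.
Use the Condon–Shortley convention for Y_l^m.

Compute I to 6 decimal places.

-0.070770

Checks pass: Σm=0; 12 even; l₃=5∈[5,7].
(2·6+1)(2·1+1)(2·5+1) = 429
Δ: 2! 10! 0! / 13! → 1/858
sum: t=1:−1/14400 = -1/14400
3j²(6 1 5; 0 0 0) = Δ·Π!·Σ² = 6/143  (sign +1)
sum: t=2:+1/725760 = 1/725760
3j²(6 1 5; 3 1 -4) = Δ·Π!·Σ² = 1/286  (sign -1)
combine: 4πI² = 429·6/143·1/286 = 9/143
take √, sign -1: I = -0.07076985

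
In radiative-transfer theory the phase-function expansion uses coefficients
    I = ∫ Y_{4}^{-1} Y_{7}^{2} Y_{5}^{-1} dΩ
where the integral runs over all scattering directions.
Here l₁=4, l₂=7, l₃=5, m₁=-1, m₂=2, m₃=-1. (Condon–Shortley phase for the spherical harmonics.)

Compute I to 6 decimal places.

m-sum 0 ✓  L=16 even ✓  3≤5≤11 ✓
Π(2lᵢ+1) = 9×15×11 = 1485
triangle coeff Δ(4,7,5) = 1/6126120
Σ_t [2,4]: t=2:+1/69120 t=3:−1/20736 t=4:+1/69120 = -1/51840
(3j)²=280/21879 [(4 7 5; 0 0 0)], sign=+1
Σ_t [3,5]: t=3:−1/103680 t=4:+1/34560 t=5:−1/138240 = 1/82944
(3j)²=125/9724 [(4 7 5; -1 2 -1)], sign=+1
⇒ 4πI² = 131250/537251
I = (+1)√(131250/537251/(4π)) = 0.13942996

0.139430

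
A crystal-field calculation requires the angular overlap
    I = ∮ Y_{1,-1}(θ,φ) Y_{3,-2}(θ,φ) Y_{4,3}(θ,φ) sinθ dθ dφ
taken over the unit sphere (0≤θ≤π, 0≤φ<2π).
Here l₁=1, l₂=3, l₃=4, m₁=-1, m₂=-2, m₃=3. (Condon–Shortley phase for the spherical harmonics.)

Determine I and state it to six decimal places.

-0.282095

m-sum 0 ✓  L=8 even ✓  2≤4≤4 ✓
Π(2lᵢ+1) = 3×7×9 = 189
triangle coeff Δ(1,3,4) = 1/252
Σ_t [0,0]: t=0:+1/36 = 1/36
(3j)²=4/63 [(1 3 4; 0 0 0)], sign=+1
Σ_t [0,0]: t=0:+1/240 = 1/240
(3j)²=1/12 [(1 3 4; -1 -2 3)], sign=-1
⇒ 4πI² = 1/1
I = (-1)√(1/1/(4π)) = -0.28209479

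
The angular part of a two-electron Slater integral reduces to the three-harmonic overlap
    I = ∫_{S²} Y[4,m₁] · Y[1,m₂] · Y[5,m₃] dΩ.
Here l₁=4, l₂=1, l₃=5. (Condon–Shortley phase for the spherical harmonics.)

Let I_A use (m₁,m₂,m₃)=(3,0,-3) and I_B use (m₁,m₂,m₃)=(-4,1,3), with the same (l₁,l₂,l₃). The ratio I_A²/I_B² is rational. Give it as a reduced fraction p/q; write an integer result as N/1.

16/1

Same 4,1,5: normalisation and zero-m 3j drop out of the ratio.
A: Δ: 0! 8! 2! / 11! → 1/495; sum: t=0:+1/5040 = 1/5040; 3j²(4 1 5; 3 0 -3) = Δ·Π!·Σ² = 16/495  (sign +1)
B: Δ: 0! 8! 2! / 11! → 1/495; sum: t=0:+1/80640 = 1/80640; 3j²(4 1 5; -4 1 3) = Δ·Π!·Σ² = 1/495  (sign +1)
I_A²/I_B² = (16/495)/(1/495) = 16/1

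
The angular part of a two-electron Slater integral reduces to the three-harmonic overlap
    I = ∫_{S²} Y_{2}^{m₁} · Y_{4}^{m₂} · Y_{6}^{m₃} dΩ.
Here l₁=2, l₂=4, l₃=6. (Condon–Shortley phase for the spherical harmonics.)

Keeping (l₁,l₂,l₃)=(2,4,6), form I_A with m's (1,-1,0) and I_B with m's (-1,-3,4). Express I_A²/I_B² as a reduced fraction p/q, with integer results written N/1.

Same 2,4,6: normalisation and zero-m 3j drop out of the ratio.
A: Δ: 0! 4! 8! / 13! → 1/6435; sum: t=0:+1/4320 = 1/4320; 3j²(2 4 6; 1 -1 0) = Δ·Π!·Σ² = 8/429  (sign +1)
B: Δ: 0! 4! 8! / 13! → 1/6435; sum: t=0:+1/30240 = 1/30240; 3j²(2 4 6; -1 -3 4) = Δ·Π!·Σ² = 16/429  (sign +1)
I_A²/I_B² = (8/429)/(16/429) = 1/2

1/2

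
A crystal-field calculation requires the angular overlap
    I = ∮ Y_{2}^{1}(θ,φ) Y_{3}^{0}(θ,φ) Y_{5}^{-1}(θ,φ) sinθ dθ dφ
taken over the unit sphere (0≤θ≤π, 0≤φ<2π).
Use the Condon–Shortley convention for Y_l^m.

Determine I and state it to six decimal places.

m-sum 0 ✓  L=10 even ✓  1≤5≤5 ✓
Π(2lᵢ+1) = 5×7×11 = 385
triangle coeff Δ(2,3,5) = 1/2310
Σ_t [0,0]: t=0:+1/144 = 1/144
(3j)²=10/231 [(2 3 5; 0 0 0)], sign=-1
Σ_t [0,0]: t=0:+1/216 = 1/216
(3j)²=8/231 [(2 3 5; 1 0 -1)], sign=+1
⇒ 4πI² = 400/693
I = (-1)√(400/693/(4π)) = -0.21431790

-0.214318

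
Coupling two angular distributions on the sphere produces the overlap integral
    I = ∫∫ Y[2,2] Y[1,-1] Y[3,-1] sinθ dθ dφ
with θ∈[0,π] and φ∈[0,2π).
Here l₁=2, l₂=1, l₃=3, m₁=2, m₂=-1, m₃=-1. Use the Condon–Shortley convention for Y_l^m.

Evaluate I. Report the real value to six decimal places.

-0.082589

Rules hold: Σm=0, L=6 even, 1≤3≤3.
N = 5·3·7 = 105
Δ = 0!·4!·2!/7! = 1/105
Racah Σ t=0..0: t=0:+1/4 = 1/4
⇒ 3j(2 1 3; 0 0 0)² = 3/35, sgn -1
Racah Σ t=0..0: t=0:+1/48 = 1/48
⇒ 3j(2 1 3; 2 -1 -1)² = 1/105, sgn +1
4πI² = N·(3j₀)²·(3jₘ)² = 3/35
I = -1·√(0.0857143/4π) = -0.08258890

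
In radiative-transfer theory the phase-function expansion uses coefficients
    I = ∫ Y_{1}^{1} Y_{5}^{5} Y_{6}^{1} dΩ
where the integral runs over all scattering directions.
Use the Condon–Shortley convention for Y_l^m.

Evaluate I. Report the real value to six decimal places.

0.000000

Σmᵢ = 7 ≠ 0, so the φ-integral vanishes; I = 0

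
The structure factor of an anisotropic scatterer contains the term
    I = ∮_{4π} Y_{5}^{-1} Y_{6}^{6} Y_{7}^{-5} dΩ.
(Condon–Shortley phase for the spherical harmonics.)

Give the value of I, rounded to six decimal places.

Checks pass: Σm=0; 18 even; l₃=7∈[1,11].
(2·5+1)(2·6+1)(2·7+1) = 2145
Δ: 4! 6! 8! / 19! → 1/174594420
sum: t=0:+1/4147200 t=1:−1/207360 t=2:+1/82944 t=3:−1/207360 t=4:+1/4147200 = 1/345600
3j²(5 6 7; 0 0 0) = Δ·Π!·Σ² = 420/46189  (sign -1)
sum: t=4:+1/46448640 = 1/46448640
3j²(5 6 7; -1 6 -5) = Δ·Π!·Σ² = 2475/117572  (sign +1)
combine: 4πI² = 2145·420/46189·2475/117572 = 556875/1356277
take √, sign -1: I = -0.18075892

-0.180759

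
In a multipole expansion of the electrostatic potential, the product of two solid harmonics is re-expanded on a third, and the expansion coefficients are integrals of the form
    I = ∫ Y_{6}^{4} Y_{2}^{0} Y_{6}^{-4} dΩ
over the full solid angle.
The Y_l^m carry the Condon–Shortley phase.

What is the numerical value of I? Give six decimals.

-0.022938

m-sum 0 ✓  L=14 even ✓  4≤6≤8 ✓
Π(2lᵢ+1) = 13×5×13 = 845
triangle coeff Δ(6,2,6) = 1/90090
Σ_t [0,2]: t=0:+1/69120 t=1:−1/14400 t=2:+1/69120 = -7/172800
(3j)²=14/715 [(6 2 6; 0 0 0)], sign=-1
Σ_t [0,2]: t=0:+1/322560 t=1:−1/362880 t=2:+1/14515200 = 1/2419200
(3j)²=2/5005 [(6 2 6; 4 0 -4)], sign=+1
⇒ 4πI² = 4/605
I = (-1)√(4/605/(4π)) = -0.02293757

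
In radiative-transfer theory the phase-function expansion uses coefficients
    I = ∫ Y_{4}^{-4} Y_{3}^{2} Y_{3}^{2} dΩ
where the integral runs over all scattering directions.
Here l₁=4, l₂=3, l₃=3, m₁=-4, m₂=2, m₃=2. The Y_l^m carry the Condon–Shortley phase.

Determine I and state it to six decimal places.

m-sum 0 ✓  L=10 even ✓  1≤3≤7 ✓
Π(2lᵢ+1) = 9×7×7 = 441
triangle coeff Δ(4,3,3) = 1/34650
Σ_t [1,3]: t=1:−1/72 t=2:+1/16 t=3:−1/72 = 5/144
(3j)²=2/77 [(4 3 3; 0 0 0)], sign=-1
Σ_t [4,4]: t=4:+1/576 = 1/576
(3j)²=5/99 [(4 3 3; -4 2 2)], sign=-1
⇒ 4πI² = 70/121
I = (+1)√(70/121/(4π)) = 0.21456131

0.214561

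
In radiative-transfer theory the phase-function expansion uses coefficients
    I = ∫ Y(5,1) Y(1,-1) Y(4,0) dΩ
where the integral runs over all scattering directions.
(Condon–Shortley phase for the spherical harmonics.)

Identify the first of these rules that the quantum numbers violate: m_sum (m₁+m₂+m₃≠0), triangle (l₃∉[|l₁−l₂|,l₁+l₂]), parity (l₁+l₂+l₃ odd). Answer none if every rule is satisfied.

Σmᵢ = 0  ✓
l₃∈[|l₁−l₂|,l₁+l₂]=[4,6], have l₃=4  ✓
Σlᵢ = 10 ⇒ even  ✓

none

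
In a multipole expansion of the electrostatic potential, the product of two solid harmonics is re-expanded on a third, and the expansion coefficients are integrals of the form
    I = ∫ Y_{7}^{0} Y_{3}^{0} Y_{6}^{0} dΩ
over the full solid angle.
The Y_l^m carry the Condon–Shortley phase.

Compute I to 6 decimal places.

0.144051

m-sum 0 ✓  L=16 even ✓  4≤6≤10 ✓
Π(2lᵢ+1) = 15×7×13 = 1365
triangle coeff Δ(7,3,6) = 1/2042040
Σ_t [1,3]: t=1:−1/207360 t=2:+1/57600 t=3:−1/207360 = 1/129600
(3j)²=168/12155 [(7 3 6; 0 0 0)], sign=+1
(m-triple is (0,0,0) — same symbol as above.)
⇒ 4πI² = 592704/2272985
I = (+1)√(592704/2272985/(4π)) = 0.14405081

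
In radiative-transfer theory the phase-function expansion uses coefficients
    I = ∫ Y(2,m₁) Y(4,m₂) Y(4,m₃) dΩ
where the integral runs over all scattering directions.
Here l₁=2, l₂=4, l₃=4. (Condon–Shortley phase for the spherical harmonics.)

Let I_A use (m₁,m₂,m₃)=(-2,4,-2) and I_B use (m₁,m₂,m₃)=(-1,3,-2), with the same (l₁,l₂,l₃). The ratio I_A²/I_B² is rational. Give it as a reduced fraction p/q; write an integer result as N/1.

8/25

Same 2,4,4: normalisation and zero-m 3j drop out of the ratio.
A: Δ: 2! 2! 6! / 11! → 1/13860; sum: t=2:+1/2880 = 1/2880; 3j²(2 4 4; -2 4 -2) = Δ·Π!·Σ² = 2/165  (sign +1)
B: Δ: 2! 2! 6! / 11! → 1/13860; sum: t=1:−1/1440 t=2:+1/240 = 1/288; 3j²(2 4 4; -1 3 -2) = Δ·Π!·Σ² = 5/132  (sign +1)
I_A²/I_B² = (2/165)/(5/132) = 8/25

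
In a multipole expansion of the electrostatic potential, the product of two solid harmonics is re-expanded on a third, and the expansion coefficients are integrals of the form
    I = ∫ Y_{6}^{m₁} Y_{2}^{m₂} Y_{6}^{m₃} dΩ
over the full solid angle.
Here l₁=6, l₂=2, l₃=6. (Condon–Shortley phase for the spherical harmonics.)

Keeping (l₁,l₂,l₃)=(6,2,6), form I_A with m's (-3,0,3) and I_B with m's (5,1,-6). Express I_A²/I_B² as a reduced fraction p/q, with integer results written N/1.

25/242

l's match ⇒ only the (l;m) 3-j factors differ between A and B.
A: triangle coeff Δ(6,2,6) = 1/90090; Σ_t [0,2]: t=0:+1/1451520 t=1:−1/80640 t=2:+1/120960 = -1/290304; (3j)²=5/2002 [(6 2 6; -3 0 3)], sign=+1
B: triangle coeff Δ(6,2,6) = 1/90090; Σ_t [1,1]: t=1:−1/7257600 = -1/7257600; (3j)²=11/455 [(6 2 6; 5 1 -6)], sign=-1
I_A²/I_B² = (5/2002)/(11/455) = 25/242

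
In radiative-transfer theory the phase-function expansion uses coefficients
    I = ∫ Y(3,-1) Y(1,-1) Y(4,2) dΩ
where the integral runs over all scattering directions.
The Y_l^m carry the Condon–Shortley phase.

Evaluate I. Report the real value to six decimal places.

0.238414

Rules hold: Σm=0, L=8 even, 2≤4≤4.
N = 7·3·9 = 189
Δ = 0!·6!·2!/9! = 1/252
Racah Σ t=0..0: t=0:+1/36 = 1/36
⇒ 3j(3 1 4; 0 0 0)² = 4/63, sgn +1
Racah Σ t=0..0: t=0:+1/96 = 1/96
⇒ 3j(3 1 4; -1 -1 2)² = 5/84, sgn +1
4πI² = N·(3j₀)²·(3jₘ)² = 5/7
I = +1·√(0.714286/4π) = 0.23841361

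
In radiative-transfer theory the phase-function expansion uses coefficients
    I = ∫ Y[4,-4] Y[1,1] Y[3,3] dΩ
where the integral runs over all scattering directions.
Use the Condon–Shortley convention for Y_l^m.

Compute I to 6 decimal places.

Rules hold: Σm=0, L=8 even, 3≤3≤5.
N = 9·3·7 = 189
Δ = 2!·6!·0!/9! = 1/252
Racah Σ t=1..1: t=1:−1/36 = -1/36
⇒ 3j(4 1 3; 0 0 0)² = 4/63, sgn +1
Racah Σ t=2..2: t=2:+1/1440 = 1/1440
⇒ 3j(4 1 3; -4 1 3)² = 1/9, sgn +1
4πI² = N·(3j₀)²·(3jₘ)² = 4/3
I = +1·√(1.33333/4π) = 0.32573501

0.325735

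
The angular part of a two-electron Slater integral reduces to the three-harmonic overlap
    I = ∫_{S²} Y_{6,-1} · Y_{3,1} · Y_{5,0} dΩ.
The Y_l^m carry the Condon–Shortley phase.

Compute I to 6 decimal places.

-0.077843

m-sum 0 ✓  L=14 even ✓  3≤5≤9 ✓
Π(2lᵢ+1) = 13×7×11 = 1001
triangle coeff Δ(6,3,5) = 1/675675
Σ_t [1,3]: t=1:−1/8640 t=2:+1/2304 t=3:−1/8640 = 7/34560
(3j)²=7/429 [(6 3 5; 0 0 0)], sign=-1
Σ_t [2,4]: t=2:+1/5760 t=3:−1/3456 t=4:+1/34560 = -1/11520
(3j)²=2/429 [(6 3 5; -1 1 0)], sign=+1
⇒ 4πI² = 98/1287
I = (-1)√(98/1287/(4π)) = -0.07784287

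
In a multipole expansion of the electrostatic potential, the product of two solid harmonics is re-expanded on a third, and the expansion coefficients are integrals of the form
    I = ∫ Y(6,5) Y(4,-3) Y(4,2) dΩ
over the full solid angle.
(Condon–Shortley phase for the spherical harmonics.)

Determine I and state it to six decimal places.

0.000000

Σmᵢ = 4 ≠ 0, so the φ-integral vanishes; I = 0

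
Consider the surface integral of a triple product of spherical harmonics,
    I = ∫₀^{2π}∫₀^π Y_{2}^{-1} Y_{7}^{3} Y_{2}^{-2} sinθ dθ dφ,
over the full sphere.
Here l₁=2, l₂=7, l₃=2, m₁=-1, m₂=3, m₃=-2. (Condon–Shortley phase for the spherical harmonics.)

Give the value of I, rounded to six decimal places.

0.000000

triangle: need 5≤l₃≤9, have 2; I=0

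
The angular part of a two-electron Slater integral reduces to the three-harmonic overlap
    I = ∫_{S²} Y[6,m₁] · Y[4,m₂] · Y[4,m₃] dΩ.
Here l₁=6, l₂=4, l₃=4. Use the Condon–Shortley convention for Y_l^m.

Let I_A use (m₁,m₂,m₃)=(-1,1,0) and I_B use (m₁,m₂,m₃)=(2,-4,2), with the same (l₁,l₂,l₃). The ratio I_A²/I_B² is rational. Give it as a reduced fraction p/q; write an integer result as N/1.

7/8

Same 6,4,4: normalisation and zero-m 3j drop out of the ratio.
A: Δ: 6! 6! 2! / 15! → 1/1261260; sum: t=3:−1/3456 t=4:+1/1728 t=5:−1/11520 = 7/34560; 3j²(6 4 4; -1 1 0) = Δ·Π!·Σ² = 7/858  (sign +1)
B: Δ: 6! 6! 2! / 15! → 1/1261260; sum: t=0:+1/69120 = 1/69120; 3j²(6 4 4; 2 -4 2) = Δ·Π!·Σ² = 4/429  (sign +1)
I_A²/I_B² = (7/858)/(4/429) = 7/8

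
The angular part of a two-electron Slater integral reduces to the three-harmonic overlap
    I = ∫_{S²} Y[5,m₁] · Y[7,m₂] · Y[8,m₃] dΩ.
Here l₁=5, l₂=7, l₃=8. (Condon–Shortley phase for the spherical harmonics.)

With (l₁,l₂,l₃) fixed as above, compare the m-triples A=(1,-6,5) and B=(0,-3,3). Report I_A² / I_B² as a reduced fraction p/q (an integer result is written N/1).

Shared (l₁,l₂,l₃)=(5,7,8): N and (l;000)² cancel in I_A²/I_B².
A: Δ = 4!·6!·10!/21! = 1/814773960; Racah Σ t=0..1: t=0:+1/418037760 t=1:−1/783820800 = 1/895795200; ⇒ 3j(5 7 8; 1 -6 5)² = 143/23256, sgn -1
B: Δ = 4!·6!·10!/21! = 1/814773960; Racah Σ t=0..4: t=0:+1/49766400 t=1:−1/8709120 t=2:+1/11612160 t=3:−1/104509440 t=4:+1/10450944000 = -1/55296000; ⇒ 3j(5 7 8; 0 -3 3)² = 81/33592, sgn +1
I_A²/I_B² = (143/23256)/(81/33592) = 1859/729

1859/729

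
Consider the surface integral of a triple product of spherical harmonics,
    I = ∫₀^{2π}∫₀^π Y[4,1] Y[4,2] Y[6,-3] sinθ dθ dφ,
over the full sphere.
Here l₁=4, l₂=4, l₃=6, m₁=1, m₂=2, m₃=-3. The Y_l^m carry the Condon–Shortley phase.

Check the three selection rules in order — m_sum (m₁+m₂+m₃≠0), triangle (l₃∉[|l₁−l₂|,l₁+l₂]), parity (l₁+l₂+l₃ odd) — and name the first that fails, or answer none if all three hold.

Σmᵢ = 0  ✓
l₃∈[|l₁−l₂|,l₁+l₂]=[0,8], have l₃=6  ✓
Σlᵢ = 14 ⇒ even  ✓

none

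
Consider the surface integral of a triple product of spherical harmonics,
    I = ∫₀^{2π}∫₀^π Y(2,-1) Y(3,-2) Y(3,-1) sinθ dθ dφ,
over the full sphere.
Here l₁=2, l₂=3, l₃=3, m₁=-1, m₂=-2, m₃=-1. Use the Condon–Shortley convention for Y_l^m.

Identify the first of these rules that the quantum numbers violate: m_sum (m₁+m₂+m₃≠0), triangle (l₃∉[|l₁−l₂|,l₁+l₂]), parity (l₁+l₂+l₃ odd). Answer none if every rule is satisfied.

m_sum

Σmᵢ = -4  ✗
l₃∈[|l₁−l₂|,l₁+l₂]=[1,5], have l₃=3
Σlᵢ = 8 ⇒ even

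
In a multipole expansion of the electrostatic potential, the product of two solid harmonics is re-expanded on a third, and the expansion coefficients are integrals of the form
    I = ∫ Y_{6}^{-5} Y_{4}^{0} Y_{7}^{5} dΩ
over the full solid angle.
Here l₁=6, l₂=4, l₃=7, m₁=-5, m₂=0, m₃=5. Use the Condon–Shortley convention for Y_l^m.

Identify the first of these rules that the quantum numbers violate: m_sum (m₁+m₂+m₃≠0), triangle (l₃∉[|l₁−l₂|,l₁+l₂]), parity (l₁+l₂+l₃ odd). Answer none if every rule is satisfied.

m₁+m₂+m₃ = -5 + 0 + 5 = 0  ✓
triangle: |6−4|=2 ≤ l₃=7 ≤ 6+4=10  ✓
parity: l₁+l₂+l₃ = 17 is odd  ✗

parity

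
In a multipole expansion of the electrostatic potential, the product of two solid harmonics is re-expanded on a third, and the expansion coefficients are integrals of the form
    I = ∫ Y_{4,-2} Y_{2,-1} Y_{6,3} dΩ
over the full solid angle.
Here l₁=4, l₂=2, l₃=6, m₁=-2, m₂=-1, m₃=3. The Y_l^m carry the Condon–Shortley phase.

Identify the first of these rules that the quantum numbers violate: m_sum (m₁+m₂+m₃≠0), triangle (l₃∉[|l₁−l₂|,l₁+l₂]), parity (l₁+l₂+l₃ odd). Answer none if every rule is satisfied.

Σmᵢ = 0  ✓
l₃∈[|l₁−l₂|,l₁+l₂]=[2,6], have l₃=6  ✓
Σlᵢ = 12 ⇒ even  ✓

none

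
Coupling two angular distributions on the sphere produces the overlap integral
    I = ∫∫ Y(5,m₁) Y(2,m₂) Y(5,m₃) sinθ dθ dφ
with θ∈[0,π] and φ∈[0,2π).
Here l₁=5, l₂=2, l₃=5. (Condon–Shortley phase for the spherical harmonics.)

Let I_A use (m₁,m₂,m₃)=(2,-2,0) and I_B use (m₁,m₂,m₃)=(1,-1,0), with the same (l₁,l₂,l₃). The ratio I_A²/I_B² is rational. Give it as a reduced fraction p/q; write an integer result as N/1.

Shared (l₁,l₂,l₃)=(5,2,5): N and (l;000)² cancel in I_A²/I_B².
A: Δ = 2!·8!·2!/13! = 1/38610; Racah Σ t=0..0: t=0:+1/2880 = 1/2880; ⇒ 3j(5 2 5; 2 -2 0)² = 14/429, sgn -1
B: Δ = 2!·8!·2!/13! = 1/38610; Racah Σ t=0..1: t=0:+1/1152 t=1:−1/1440 = 1/5760; ⇒ 3j(5 2 5; 1 -1 0)² = 1/858, sgn -1
I_A²/I_B² = (14/429)/(1/858) = 28/1

28/1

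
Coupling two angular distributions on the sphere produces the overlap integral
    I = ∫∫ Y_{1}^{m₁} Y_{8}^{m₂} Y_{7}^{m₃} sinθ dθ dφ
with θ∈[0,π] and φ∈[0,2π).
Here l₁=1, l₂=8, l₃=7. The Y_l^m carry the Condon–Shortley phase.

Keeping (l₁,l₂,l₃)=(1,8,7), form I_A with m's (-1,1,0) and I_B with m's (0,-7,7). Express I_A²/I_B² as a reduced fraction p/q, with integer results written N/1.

12/5

Same 1,8,7: normalisation and zero-m 3j drop out of the ratio.
A: Δ: 2! 0! 14! / 17! → 1/2040; sum: t=2:+1/50803200 = 1/50803200; 3j²(1 8 7; -1 1 0) = Δ·Π!·Σ² = 3/170  (sign -1)
B: Δ: 2! 0! 14! / 17! → 1/2040; sum: t=1:−1/87178291200 = -1/87178291200; 3j²(1 8 7; 0 -7 7) = Δ·Π!·Σ² = 1/136  (sign -1)
I_A²/I_B² = (3/170)/(1/136) = 12/5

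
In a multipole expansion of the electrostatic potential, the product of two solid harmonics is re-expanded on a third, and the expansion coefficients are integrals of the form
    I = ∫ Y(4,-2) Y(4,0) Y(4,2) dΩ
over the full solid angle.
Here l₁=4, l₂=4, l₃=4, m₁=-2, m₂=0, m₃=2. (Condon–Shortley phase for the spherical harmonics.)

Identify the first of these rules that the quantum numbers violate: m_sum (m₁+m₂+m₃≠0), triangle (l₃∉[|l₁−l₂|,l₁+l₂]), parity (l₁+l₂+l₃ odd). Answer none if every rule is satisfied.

m₁+m₂+m₃ = -2 + 0 + 2 = 0  ✓
triangle: |4−4|=0 ≤ l₃=4 ≤ 4+4=8  ✓
parity: l₁+l₂+l₃ = 12 is even  ✓

none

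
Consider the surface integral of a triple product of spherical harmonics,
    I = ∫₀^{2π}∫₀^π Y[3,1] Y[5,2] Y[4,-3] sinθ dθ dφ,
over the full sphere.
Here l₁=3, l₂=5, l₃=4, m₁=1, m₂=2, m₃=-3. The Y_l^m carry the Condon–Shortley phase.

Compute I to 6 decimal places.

m-sum 0 ✓  L=12 even ✓  2≤4≤8 ✓
Π(2lᵢ+1) = 7×11×9 = 693
triangle coeff Δ(3,5,4) = 1/180180
Σ_t [1,3]: t=1:−1/576 t=2:+1/144 t=3:−1/576 = 1/288
(3j)²=20/1001 [(3 5 4; 0 0 0)], sign=+1
Σ_t [1,2]: t=1:−1/4320 t=2:+1/960 = 7/8640
(3j)²=343/12870 [(3 5 4; 1 2 -3)], sign=-1
⇒ 4πI² = 686/1859
I = (-1)√(686/1859/(4π)) = -0.17136315

-0.171363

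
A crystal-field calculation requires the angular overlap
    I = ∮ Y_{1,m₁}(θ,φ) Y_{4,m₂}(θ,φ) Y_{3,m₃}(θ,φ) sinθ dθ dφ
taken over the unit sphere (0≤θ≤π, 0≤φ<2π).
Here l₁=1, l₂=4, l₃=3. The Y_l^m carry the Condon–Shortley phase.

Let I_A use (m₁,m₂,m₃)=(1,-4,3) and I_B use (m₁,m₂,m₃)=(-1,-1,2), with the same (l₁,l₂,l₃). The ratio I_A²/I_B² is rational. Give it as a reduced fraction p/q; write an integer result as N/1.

Shared (l₁,l₂,l₃)=(1,4,3): N and (l;000)² cancel in I_A²/I_B².
A: Δ = 2!·0!·6!/9! = 1/252; Racah Σ t=0..0: t=0:+1/1440 = 1/1440; ⇒ 3j(1 4 3; 1 -4 3)² = 1/9, sgn +1
B: Δ = 2!·0!·6!/9! = 1/252; Racah Σ t=2..2: t=2:+1/240 = 1/240; ⇒ 3j(1 4 3; -1 -1 2)² = 1/84, sgn -1
I_A²/I_B² = (1/9)/(1/84) = 28/3

28/3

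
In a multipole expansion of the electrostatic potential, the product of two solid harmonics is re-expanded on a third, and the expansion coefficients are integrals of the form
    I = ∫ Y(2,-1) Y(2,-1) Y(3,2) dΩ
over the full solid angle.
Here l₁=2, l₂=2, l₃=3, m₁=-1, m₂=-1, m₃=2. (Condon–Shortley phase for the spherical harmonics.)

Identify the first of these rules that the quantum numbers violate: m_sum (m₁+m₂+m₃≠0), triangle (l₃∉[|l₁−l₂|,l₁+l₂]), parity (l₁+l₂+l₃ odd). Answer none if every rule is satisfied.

parity

Σmᵢ = 0  ✓
l₃∈[|l₁−l₂|,l₁+l₂]=[0,4], have l₃=3  ✓
Σlᵢ = 7 ⇒ odd  ✗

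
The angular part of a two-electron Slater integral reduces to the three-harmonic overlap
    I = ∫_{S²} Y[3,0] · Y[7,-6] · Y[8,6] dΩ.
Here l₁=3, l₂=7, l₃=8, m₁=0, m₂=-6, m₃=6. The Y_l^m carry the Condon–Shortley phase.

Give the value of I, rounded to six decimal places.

Checks pass: Σm=0; 18 even; l₃=8∈[4,10].
(2·3+1)(2·7+1)(2·8+1) = 1785
Δ: 2! 4! 12! / 19! → 1/5290740
sum: t=0:+1/7257600 t=1:−1/2073600 t=2:+1/7257600 = -1/4838400
3j²(3 7 8; 0 0 0) = Δ·Π!·Σ² = 252/20995  (sign -1)
sum: t=0:+1/479001600 t=1:−1/1916006400 = 1/638668800
3j²(3 7 8; 0 -6 6) = Δ·Π!·Σ² = 117/6460  (sign +1)
combine: 4πI² = 1785·252/20995·117/6460 = 11907/30685
take √, sign -1: I = -0.17572485

-0.175725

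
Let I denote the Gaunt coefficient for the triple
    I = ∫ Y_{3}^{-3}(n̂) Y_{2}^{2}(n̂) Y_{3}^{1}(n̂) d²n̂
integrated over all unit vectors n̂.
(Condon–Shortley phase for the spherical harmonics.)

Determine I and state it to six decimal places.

0.132981

Checks pass: Σm=0; 8 even; l₃=3∈[1,5].
(2·3+1)(2·2+1)(2·3+1) = 245
Δ: 2! 4! 2! / 9! → 1/3780
sum: t=0:+1/24 t=1:−1/4 t=2:+1/24 = -1/6
3j²(3 2 3; 0 0 0) = Δ·Π!·Σ² = 4/105  (sign +1)
sum: t=2:+1/96 = 1/96
3j²(3 2 3; -3 2 1) = Δ·Π!·Σ² = 1/42  (sign +1)
combine: 4πI² = 245·4/105·1/42 = 2/9
take √, sign +1: I = 0.13298076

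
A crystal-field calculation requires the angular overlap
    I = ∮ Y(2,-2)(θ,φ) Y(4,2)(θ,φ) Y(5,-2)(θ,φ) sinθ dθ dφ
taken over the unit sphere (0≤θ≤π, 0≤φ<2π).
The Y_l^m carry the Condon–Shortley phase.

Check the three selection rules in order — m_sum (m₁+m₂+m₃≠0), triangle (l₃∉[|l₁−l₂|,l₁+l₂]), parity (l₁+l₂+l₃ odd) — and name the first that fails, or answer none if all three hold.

m₁+m₂+m₃ = -2 + 2 − 2 = -2  ✗
triangle: |2−4|=2 ≤ l₃=5 ≤ 2+4=6
parity: l₁+l₂+l₃ = 11 is odd

m_sum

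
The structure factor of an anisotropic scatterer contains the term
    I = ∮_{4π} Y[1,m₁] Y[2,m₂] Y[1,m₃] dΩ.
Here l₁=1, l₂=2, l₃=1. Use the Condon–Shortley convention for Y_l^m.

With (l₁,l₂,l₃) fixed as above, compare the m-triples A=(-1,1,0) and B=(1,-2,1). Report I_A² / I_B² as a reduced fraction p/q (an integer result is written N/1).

1/2

Same 1,2,1: normalisation and zero-m 3j drop out of the ratio.
A: Δ: 2! 0! 2! / 5! → 1/30; sum: t=2:+1/2 = 1/2; 3j²(1 2 1; -1 1 0) = Δ·Π!·Σ² = 1/10  (sign -1)
B: Δ: 2! 0! 2! / 5! → 1/30; sum: t=0:+1/4 = 1/4; 3j²(1 2 1; 1 -2 1) = Δ·Π!·Σ² = 1/5  (sign +1)
I_A²/I_B² = (1/10)/(1/5) = 1/2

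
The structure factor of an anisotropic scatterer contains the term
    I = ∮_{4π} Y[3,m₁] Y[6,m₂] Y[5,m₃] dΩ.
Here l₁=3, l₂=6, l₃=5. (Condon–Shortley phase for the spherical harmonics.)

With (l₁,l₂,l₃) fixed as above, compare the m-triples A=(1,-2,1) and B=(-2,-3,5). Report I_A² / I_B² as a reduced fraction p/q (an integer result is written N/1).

7/3

Same 3,6,5: normalisation and zero-m 3j drop out of the ratio.
A: Δ: 4! 2! 8! / 15! → 1/675675; sum: t=0:+1/27648 t=1:−1/4320 t=2:+1/11520 = -1/9216; 3j²(3 6 5; 1 -2 1) = Δ·Π!·Σ² = 2/143  (sign -1)
B: Δ: 4! 2! 8! / 15! → 1/675675; sum: t=3:−1/483840 = -1/483840; 3j²(3 6 5; -2 -3 5) = Δ·Π!·Σ² = 6/1001  (sign -1)
I_A²/I_B² = (2/143)/(6/1001) = 7/3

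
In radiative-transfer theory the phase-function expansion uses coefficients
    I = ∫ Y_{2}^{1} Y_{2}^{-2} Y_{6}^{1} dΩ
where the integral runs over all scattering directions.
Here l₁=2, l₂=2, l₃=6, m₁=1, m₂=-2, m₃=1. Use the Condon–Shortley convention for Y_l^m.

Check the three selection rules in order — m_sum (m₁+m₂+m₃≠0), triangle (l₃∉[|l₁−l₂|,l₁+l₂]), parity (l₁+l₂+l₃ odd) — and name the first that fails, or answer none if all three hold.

triangle

m₁+m₂+m₃ = 1 − 2 + 1 = 0  ✓
triangle: |2−2|=0 ≤ l₃=6 ≤ 2+2=4  ✗
parity: l₁+l₂+l₃ = 10 is even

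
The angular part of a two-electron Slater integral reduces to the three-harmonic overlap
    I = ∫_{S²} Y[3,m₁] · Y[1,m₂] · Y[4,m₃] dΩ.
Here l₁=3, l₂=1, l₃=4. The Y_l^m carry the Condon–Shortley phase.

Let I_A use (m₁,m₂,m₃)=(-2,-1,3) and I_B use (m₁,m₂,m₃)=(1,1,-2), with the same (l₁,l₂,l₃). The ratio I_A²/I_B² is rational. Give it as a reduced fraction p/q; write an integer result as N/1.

7/5

l's match ⇒ only the (l;m) 3-j factors differ between A and B.
A: triangle coeff Δ(3,1,4) = 1/252; Σ_t [0,0]: t=0:+1/240 = 1/240; (3j)²=1/12 [(3 1 4; -2 -1 3)], sign=-1
B: triangle coeff Δ(3,1,4) = 1/252; Σ_t [0,0]: t=0:+1/96 = 1/96; (3j)²=5/84 [(3 1 4; 1 1 -2)], sign=+1
I_A²/I_B² = (1/12)/(5/84) = 7/5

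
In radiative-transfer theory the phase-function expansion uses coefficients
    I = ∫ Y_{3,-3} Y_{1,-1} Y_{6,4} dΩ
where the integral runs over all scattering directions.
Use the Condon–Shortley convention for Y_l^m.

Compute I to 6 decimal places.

0.000000

triangle: need 2≤l₃≤4, have 6; I=0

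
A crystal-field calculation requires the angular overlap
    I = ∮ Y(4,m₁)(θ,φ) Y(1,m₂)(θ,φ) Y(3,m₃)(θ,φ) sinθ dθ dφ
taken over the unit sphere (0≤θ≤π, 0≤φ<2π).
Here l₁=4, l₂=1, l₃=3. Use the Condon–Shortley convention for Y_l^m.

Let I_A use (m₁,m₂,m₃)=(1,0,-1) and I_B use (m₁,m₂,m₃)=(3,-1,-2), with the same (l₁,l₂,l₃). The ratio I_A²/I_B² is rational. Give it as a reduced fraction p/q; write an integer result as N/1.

5/7

Shared (l₁,l₂,l₃)=(4,1,3): N and (l;000)² cancel in I_A²/I_B².
A: Δ = 2!·6!·0!/9! = 1/252; Racah Σ t=1..1: t=1:−1/48 = -1/48; ⇒ 3j(4 1 3; 1 0 -1)² = 5/84, sgn -1
B: Δ = 2!·6!·0!/9! = 1/252; Racah Σ t=0..0: t=0:+1/240 = 1/240; ⇒ 3j(4 1 3; 3 -1 -2)² = 1/12, sgn -1
I_A²/I_B² = (5/84)/(1/12) = 5/7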